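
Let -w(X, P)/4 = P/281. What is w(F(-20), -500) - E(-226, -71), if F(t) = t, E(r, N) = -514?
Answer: 146434/281 ≈ 521.12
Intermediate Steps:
w(X, P) = -4*P/281
w(F(-20), -500) - E(-226, -71) = -4/281*(-500) - 1*(-514) = 2000/281 + 514 = 146434/281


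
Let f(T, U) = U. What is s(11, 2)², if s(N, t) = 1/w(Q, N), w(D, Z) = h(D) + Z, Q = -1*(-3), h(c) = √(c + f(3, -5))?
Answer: (11 + I*√2)⁻² ≈ 0.0078657 - 0.0020565*I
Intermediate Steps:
h(c) = √(-5 + c) (h(c) = √(c - 5) = √(-5 + c))
Q = 3
w(D, Z) = Z + √(-5 + D) (w(D, Z) = √(-5 + D) + Z = Z + √(-5 + D))
s(N, t) = 1/(N + I*√2) (s(N, t) = 1/(N + √(-5 + 3)) = 1/(N + √(-2)) = 1/(N + I*√2))
s(11, 2)² = (1/(11 + I*√2))² = (11 + I*√2)⁻²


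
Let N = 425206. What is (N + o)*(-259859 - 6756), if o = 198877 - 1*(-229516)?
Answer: -227582297385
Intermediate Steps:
o = 428393 (o = 198877 + 229516 = 428393)
(N + o)*(-259859 - 6756) = (425206 + 428393)*(-259859 - 6756) = 853599*(-266615) = -227582297385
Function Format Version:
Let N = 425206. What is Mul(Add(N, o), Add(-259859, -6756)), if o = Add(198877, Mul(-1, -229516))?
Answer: -227582297385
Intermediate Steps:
o = 428393 (o = Add(198877, 229516) = 428393)
Mul(Add(N, o), Add(-259859, -6756)) = Mul(Add(425206, 428393), Add(-259859, -6756)) = Mul(853599, -266615) = -227582297385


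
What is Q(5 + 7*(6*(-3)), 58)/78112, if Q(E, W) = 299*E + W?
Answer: -36121/78112 ≈ -0.46243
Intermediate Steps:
Q(E, W) = W + 299*E
Q(5 + 7*(6*(-3)), 58)/78112 = (58 + 299*(5 + 7*(6*(-3))))/78112 = (58 + 299*(5 + 7*(-18)))*(1/78112) = (58 + 299*(5 - 126))*(1/78112) = (58 + 299*(-121))*(1/78112) = (58 - 36179)*(1/78112) = -36121*1/78112 = -36121/78112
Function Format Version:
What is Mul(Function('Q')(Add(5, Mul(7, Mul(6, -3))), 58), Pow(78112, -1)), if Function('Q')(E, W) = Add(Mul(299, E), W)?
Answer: Rational(-36121, 78112) ≈ -0.46243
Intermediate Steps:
Function('Q')(E, W) = Add(W, Mul(299, E))
Mul(Function('Q')(Add(5, Mul(7, Mul(6, -3))), 58), Pow(78112, -1)) = Mul(Add(58, Mul(299, Add(5, Mul(7, Mul(6, -3))))), Pow(78112, -1)) = Mul(Add(58, Mul(299, Add(5, Mul(7, -18)))), Rational(1, 78112)) = Mul(Add(58, Mul(299, Add(5, -126))), Rational(1, 78112)) = Mul(Add(58, Mul(299, -121)), Rational(1, 78112)) = Mul(Add(58, -36179), Rational(1, 78112)) = Mul(-36121, Rational(1, 78112)) = Rational(-36121, 78112)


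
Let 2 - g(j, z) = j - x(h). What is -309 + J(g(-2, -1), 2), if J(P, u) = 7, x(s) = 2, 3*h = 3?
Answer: -302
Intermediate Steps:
h = 1 (h = (⅓)*3 = 1)
g(j, z) = 4 - j (g(j, z) = 2 - (j - 1*2) = 2 - (j - 2) = 2 - (-2 + j) = 2 + (2 - j) = 4 - j)
-309 + J(g(-2, -1), 2) = -309 + 7 = -302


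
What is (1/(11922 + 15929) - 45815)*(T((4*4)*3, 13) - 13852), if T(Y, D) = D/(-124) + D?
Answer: 547416869877159/863381 ≈ 6.3404e+8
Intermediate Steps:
T(Y, D) = 123*D/124 (T(Y, D) = -D/124 + D = 123*D/124)
(1/(11922 + 15929) - 45815)*(T((4*4)*3, 13) - 13852) = (1/(11922 + 15929) - 45815)*((123/124)*13 - 13852) = (1/27851 - 45815)*(1599/124 - 13852) = (1/27851 - 45815)*(-1716049/124) = -1275993564/27851*(-1716049/124) = 547416869877159/863381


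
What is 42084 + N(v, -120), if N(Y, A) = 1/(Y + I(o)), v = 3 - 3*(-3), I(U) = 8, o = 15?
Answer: 841681/20 ≈ 42084.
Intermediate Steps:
v = 12 (v = 3 + 9 = 12)
N(Y, A) = 1/(8 + Y) (N(Y, A) = 1/(Y + 8) = 1/(8 + Y))
42084 + N(v, -120) = 42084 + 1/(8 + 12) = 42084 + 1/20 = 841681/20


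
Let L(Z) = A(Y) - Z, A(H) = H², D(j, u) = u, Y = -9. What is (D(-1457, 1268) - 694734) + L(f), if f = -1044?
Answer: -692341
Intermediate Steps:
L(Z) = 81 - Z (L(Z) = (-9)² - Z = 81 - Z)
(D(-1457, 1268) - 694734) + L(f) = (1268 - 694734) + (81 - 1*(-1044)) = -693466 + (81 + 1044) = -693466 + 1125 = -692341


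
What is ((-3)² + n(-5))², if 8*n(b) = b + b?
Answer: 961/16 ≈ 60.063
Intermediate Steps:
n(b) = b/4 (n(b) = (b + b)/8 = (2*b)/8 = b/4)
((-3)² + n(-5))² = ((-3)² + (¼)*(-5))² = (9 - 5/4)² = (31/4)² = 961/16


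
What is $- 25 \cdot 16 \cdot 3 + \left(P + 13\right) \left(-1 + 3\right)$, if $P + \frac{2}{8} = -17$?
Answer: $- \frac{2417}{2} \approx -1208.5$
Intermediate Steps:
$P = - \frac{69}{4}$ ($P = - \frac{1}{4} - 17 = - \frac{69}{4} \approx -17.25$)
$- 25 \cdot 16 \cdot 3 + \left(P + 13\right) \left(-1 + 3\right) = - 25 \cdot 16 \cdot 3 + \left(- \frac{69}{4} + 13\right) \left(-1 + 3\right) = \left(-25\right) 48 - \frac{17}{2} = -1200 - \frac{17}{2} = - \frac{2417}{2}$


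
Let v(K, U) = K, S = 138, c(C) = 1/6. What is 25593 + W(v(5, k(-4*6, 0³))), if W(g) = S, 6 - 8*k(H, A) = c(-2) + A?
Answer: 25731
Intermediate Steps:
c(C) = ⅙
k(H, A) = 35/48 - A/8 (k(H, A) = ¾ - (⅙ + A)/8 = ¾ + (-1/48 - A/8) = 35/48 - A/8)
W(g) = 138
25593 + W(v(5, k(-4*6, 0³))) = 25593 + 138 = 25731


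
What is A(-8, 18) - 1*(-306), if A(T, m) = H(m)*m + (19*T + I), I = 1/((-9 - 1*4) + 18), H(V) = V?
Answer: 2391/5 ≈ 478.20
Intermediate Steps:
I = ⅕ (I = 1/((-9 - 4) + 18) = 1/(-13 + 18) = 1/5 = ⅕ ≈ 0.20000)
A(T, m) = ⅕ + m² + 19*T (A(T, m) = m*m + (19*T + ⅕) = m² + (⅕ + 19*T) = ⅕ + m² + 19*T)
A(-8, 18) - 1*(-306) = (⅕ + 18² + 19*(-8)) - 1*(-306) = (⅕ + 324 - 152) + 306 = 861/5 + 306 = 2391/5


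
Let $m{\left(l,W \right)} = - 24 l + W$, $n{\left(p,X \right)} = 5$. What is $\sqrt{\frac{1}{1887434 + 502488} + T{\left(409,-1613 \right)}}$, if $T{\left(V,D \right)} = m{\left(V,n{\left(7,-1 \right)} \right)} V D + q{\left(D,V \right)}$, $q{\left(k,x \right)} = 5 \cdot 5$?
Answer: $\frac{\sqrt{36969059907521177996930}}{2389922} \approx 80452.0$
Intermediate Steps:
$q{\left(k,x \right)} = 25$
$m{\left(l,W \right)} = W - 24 l$
$T{\left(V,D \right)} = 25 + D V \left(5 - 24 V\right)$ ($T{\left(V,D \right)} = \left(5 - 24 V\right) V D + 25 = V \left(5 - 24 V\right) D + 25 = D V \left(5 - 24 V\right) + 25 = 25 + D V \left(5 - 24 V\right)$)
$\sqrt{\frac{1}{1887434 + 502488} + T{\left(409,-1613 \right)}} = \sqrt{\frac{1}{1887434 + 502488} - \left(-25 - 659717 \left(-5 + 24 \cdot 409\right)\right)} = \sqrt{\frac{1}{2389922} - \left(-25 - 659717 \left(-5 + 9816\right)\right)} = \sqrt{\frac{1}{2389922} - \left(-25 - 659717 \cdot 9811\right)} = \sqrt{\frac{1}{2389922} + \left(25 + 6472483487\right)} = \sqrt{\frac{1}{2389922} + 6472483512} = \sqrt{\frac{15468730739966065}{2389922}} = \frac{\sqrt{36969059907521177996930}}{2389922}$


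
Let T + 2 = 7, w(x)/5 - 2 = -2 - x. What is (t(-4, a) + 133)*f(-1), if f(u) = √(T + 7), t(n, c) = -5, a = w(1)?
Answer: 256*√3 ≈ 443.40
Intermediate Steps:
w(x) = -5*x (w(x) = 10 + 5*(-2 - x) = 10 + (-10 - 5*x) = -5*x)
a = -5 (a = -5*1 = -5)
T = 5 (T = -2 + 7 = 5)
f(u) = 2*√3 (f(u) = √(5 + 7) = √12 = 2*√3)
(t(-4, a) + 133)*f(-1) = (-5 + 133)*(2*√3) = 128*(2*√3) = 256*√3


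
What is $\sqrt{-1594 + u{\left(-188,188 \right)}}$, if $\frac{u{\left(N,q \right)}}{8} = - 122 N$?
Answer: $\sqrt{181894} \approx 426.49$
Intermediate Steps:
$u{\left(N,q \right)} = - 976 N$ ($u{\left(N,q \right)} = 8 \left(- 122 N\right) = - 976 N$)
$\sqrt{-1594 + u{\left(-188,188 \right)}} = \sqrt{-1594 - -183488} = \sqrt{-1594 + 183488} = \sqrt{181894}$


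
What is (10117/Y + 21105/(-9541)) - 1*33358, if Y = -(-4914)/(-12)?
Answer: -37267483553/1116297 ≈ -33385.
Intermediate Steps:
Y = -819/2 (Y = -(-4914)*(-1)/12 = -91*9/2 = -819/2 ≈ -409.50)
(10117/Y + 21105/(-9541)) - 1*33358 = (10117/(-819/2) + 21105/(-9541)) - 1*33358 = (10117*(-2/819) + 21105*(-1/9541)) - 33358 = (-20234/819 - 3015/1363) - 33358 = -30048227/1116297 - 33358 = -37267483553/1116297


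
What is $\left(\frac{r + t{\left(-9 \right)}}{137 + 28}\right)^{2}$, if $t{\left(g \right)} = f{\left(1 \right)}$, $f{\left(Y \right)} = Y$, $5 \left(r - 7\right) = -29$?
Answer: $\frac{1}{5625} \approx 0.00017778$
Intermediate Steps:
$r = \frac{6}{5}$ ($r = 7 + \frac{1}{5} \left(-29\right) = 7 - \frac{29}{5} = \frac{6}{5} \approx 1.2$)
$t{\left(g \right)} = 1$
$\left(\frac{r + t{\left(-9 \right)}}{137 + 28}\right)^{2} = \left(\frac{\frac{6}{5} + 1}{137 + 28}\right)^{2} = \left(\frac{11}{5 \cdot 165}\right)^{2} = \left(\frac{11}{5} \cdot \frac{1}{165}\right)^{2} = \left(\frac{1}{75}\right)^{2} = \frac{1}{5625}$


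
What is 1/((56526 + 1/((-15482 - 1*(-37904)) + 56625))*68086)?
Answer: 79047/304222595286178 ≈ 2.5983e-10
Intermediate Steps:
1/((56526 + 1/((-15482 - 1*(-37904)) + 56625))*68086) = (1/68086)/(56526 + 1/((-15482 + 37904) + 56625)) = (1/68086)/(56526 + 1/(22422 + 56625)) = (1/68086)/(56526 + 1/79047) = (1/68086)/(4468210723/79047) = (79047/4468210723)*(1/68086) = 79047/304222595286178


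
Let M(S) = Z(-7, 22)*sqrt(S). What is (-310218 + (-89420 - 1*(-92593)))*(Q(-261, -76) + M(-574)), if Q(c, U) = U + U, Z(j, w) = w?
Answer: 46670840 - 6754990*I*sqrt(574) ≈ 4.6671e+7 - 1.6184e+8*I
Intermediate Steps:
Q(c, U) = 2*U
M(S) = 22*sqrt(S)
(-310218 + (-89420 - 1*(-92593)))*(Q(-261, -76) + M(-574)) = (-310218 + (-89420 - 1*(-92593)))*(2*(-76) + 22*sqrt(-574)) = (-310218 + (-89420 + 92593))*(-152 + 22*(I*sqrt(574))) = (-310218 + 3173)*(-152 + 22*I*sqrt(574)) = -307045*(-152 + 22*I*sqrt(574)) = 46670840 - 6754990*I*sqrt(574)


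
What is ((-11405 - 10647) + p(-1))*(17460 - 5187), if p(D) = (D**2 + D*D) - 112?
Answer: -271994226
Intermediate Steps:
p(D) = -112 + 2*D**2 (p(D) = (D**2 + D**2) - 112 = 2*D**2 - 112 = -112 + 2*D**2)
((-11405 - 10647) + p(-1))*(17460 - 5187) = ((-11405 - 10647) + (-112 + 2*(-1)**2))*(17460 - 5187) = (-22052 + (-112 + 2*1))*12273 = (-22052 + (-112 + 2))*12273 = (-22052 - 110)*12273 = -22162*12273 = -271994226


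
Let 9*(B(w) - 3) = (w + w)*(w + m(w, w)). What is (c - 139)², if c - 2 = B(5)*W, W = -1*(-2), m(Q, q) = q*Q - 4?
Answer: 434281/81 ≈ 5361.5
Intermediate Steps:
m(Q, q) = -4 + Q*q (m(Q, q) = Q*q - 4 = -4 + Q*q)
W = 2
B(w) = 3 + 2*w*(-4 + w + w²)/9 (B(w) = 3 + ((w + w)*(w + (-4 + w*w)))/9 = 3 + ((2*w)*(w + (-4 + w²)))/9 = 3 + ((2*w)*(-4 + w + w²))/9 = 3 + (2*w*(-4 + w + w²))/9 = 3 + 2*w*(-4 + w + w²)/9)
c = 592/9 (c = 2 + (3 + (2/9)*5² + (2/9)*5*(-4 + 5²))*2 = 2 + (3 + (2/9)*25 + (2/9)*5*(-4 + 25))*2 = 2 + (3 + 50/9 + (2/9)*5*21)*2 = 2 + (3 + 50/9 + 70/3)*2 = 2 + (287/9)*2 = 2 + 574/9 = 592/9 ≈ 65.778)
(c - 139)² = (592/9 - 139)² = (-659/9)² = 434281/81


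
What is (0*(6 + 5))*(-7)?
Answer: 0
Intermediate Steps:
(0*(6 + 5))*(-7) = (0*11)*(-7) = 0*(-7) = 0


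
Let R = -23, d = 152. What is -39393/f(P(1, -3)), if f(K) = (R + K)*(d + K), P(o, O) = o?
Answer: 4377/374 ≈ 11.703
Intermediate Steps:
f(K) = (-23 + K)*(152 + K)
-39393/f(P(1, -3)) = -39393/(-3496 + 1**2 + 129*1) = -39393/(-3496 + 1 + 129) = -39393/(-3366) = -39393*(-1/3366) = 4377/374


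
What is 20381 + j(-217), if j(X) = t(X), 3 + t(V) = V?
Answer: 20161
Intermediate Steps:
t(V) = -3 + V
j(X) = -3 + X
20381 + j(-217) = 20381 + (-3 - 217) = 20381 - 220 = 20161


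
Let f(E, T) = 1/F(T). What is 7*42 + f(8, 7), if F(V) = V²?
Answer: 14407/49 ≈ 294.02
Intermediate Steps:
f(E, T) = T⁻² (f(E, T) = 1/(T²) = T⁻²)
7*42 + f(8, 7) = 7*42 + 7⁻² = 294 + 1/49 = 14407/49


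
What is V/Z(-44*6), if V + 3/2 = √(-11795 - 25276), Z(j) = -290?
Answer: 3/580 - 3*I*√4119/290 ≈ 0.0051724 - 0.66393*I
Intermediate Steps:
V = -3/2 + 3*I*√4119 (V = -3/2 + √(-11795 - 25276) = -3/2 + √(-37071) = -3/2 + 3*I*√4119 ≈ -1.5 + 192.54*I)
V/Z(-44*6) = (-3/2 + 3*I*√4119)/(-290) = (-3/2 + 3*I*√4119)*(-1/290) = 3/580 - 3*I*√4119/290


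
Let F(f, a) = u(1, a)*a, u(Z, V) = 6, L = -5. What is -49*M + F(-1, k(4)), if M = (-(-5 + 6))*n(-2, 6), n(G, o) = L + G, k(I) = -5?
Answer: -373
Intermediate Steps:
n(G, o) = -5 + G
F(f, a) = 6*a
M = 7 (M = (-(-5 + 6))*(-5 - 2) = -1*1*(-7) = -1*(-7) = 7)
-49*M + F(-1, k(4)) = -49*7 + 6*(-5) = -343 - 30 = -373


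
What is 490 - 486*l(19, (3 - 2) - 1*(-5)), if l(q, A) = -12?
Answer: 6322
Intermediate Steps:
490 - 486*l(19, (3 - 2) - 1*(-5)) = 490 - 486*(-12) = 490 + 5832 = 6322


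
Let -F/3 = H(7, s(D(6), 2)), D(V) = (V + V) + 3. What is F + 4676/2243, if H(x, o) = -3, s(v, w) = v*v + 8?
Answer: 24863/2243 ≈ 11.085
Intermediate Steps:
D(V) = 3 + 2*V (D(V) = 2*V + 3 = 3 + 2*V)
s(v, w) = 8 + v**2 (s(v, w) = v**2 + 8 = 8 + v**2)
F = 9 (F = -3*(-3) = 9)
F + 4676/2243 = 9 + 4676/2243 = 24863/2243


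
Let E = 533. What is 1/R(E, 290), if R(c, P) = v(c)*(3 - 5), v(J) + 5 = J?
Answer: -1/1056 ≈ -0.00094697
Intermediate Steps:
v(J) = -5 + J
R(c, P) = 10 - 2*c (R(c, P) = (-5 + c)*(3 - 5) = (-5 + c)*(-2) = 10 - 2*c)
1/R(E, 290) = 1/(10 - 2*533) = 1/(10 - 1066) = 1/(-1056) = -1/1056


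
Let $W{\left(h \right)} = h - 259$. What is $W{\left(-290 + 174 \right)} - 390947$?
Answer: $-391322$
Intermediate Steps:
$W{\left(h \right)} = -259 + h$ ($W{\left(h \right)} = h - 259 = -259 + h$)
$W{\left(-290 + 174 \right)} - 390947 = \left(-259 + \left(-290 + 174\right)\right) - 390947 = \left(-259 - 116\right) - 390947 = -375 - 390947 = -391322$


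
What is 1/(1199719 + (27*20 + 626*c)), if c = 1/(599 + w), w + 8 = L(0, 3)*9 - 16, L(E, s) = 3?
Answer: 301/361278272 ≈ 8.3315e-7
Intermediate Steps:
w = 3 (w = -8 + (3*9 - 16) = -8 + (27 - 16) = -8 + 11 = 3)
c = 1/602 (c = 1/(599 + 3) = 1/602 ≈ 0.0016611)
1/(1199719 + (27*20 + 626*c)) = 1/(1199719 + (27*20 + 626*(1/602))) = 1/(1199719 + (540 + 313/301)) = 1/(1199719 + 162853/301) = 1/(361278272/301) = 301/361278272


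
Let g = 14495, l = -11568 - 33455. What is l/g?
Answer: -45023/14495 ≈ -3.1061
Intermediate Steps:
l = -45023
l/g = -45023/14495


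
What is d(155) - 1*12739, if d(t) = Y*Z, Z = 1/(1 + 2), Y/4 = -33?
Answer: -12783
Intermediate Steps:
Y = -132 (Y = 4*(-33) = -132)
Z = 1/3 ≈ 0.33333
d(t) = -44 (d(t) = -132*1/3 = -44)
d(155) - 1*12739 = -44 - 1*12739 = -44 - 12739 = -12783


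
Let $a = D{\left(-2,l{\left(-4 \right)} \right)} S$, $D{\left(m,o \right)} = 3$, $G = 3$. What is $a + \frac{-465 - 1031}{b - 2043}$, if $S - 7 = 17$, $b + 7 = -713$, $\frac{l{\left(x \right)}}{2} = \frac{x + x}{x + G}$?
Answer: $\frac{200432}{2763} \approx 72.541$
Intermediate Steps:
$l{\left(x \right)} = \frac{4 x}{3 + x}$ ($l{\left(x \right)} = 2 \frac{x + x}{x + 3} = 2 \frac{2 x}{3 + x} = \frac{4 x}{3 + x}$)
$b = -720$ ($b = -7 - 713 = -720$)
$S = 24$ ($S = 7 + 17 = 24$)
$a = 72$ ($a = 3 \cdot 24 = 72$)
$a + \frac{-465 - 1031}{b - 2043} = 72 + \frac{-465 - 1031}{-720 - 2043} = 72 - \frac{1496}{-2763} = 72 - - \frac{1496}{2763} = 72 + \frac{1496}{2763} = \frac{200432}{2763}$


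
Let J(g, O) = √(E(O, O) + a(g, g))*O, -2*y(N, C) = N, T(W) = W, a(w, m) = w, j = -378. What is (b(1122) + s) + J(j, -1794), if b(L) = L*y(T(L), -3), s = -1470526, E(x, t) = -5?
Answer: -2099968 - 1794*I*√383 ≈ -2.1e+6 - 35109.0*I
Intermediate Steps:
y(N, C) = -N/2
b(L) = -L²/2 (b(L) = L*(-L/2) = -L²/2)
J(g, O) = O*√(-5 + g) (J(g, O) = √(-5 + g)*O = O*√(-5 + g))
(b(1122) + s) + J(j, -1794) = (-½*1122² - 1470526) - 1794*√(-5 - 378) = (-½*1258884 - 1470526) - 1794*I*√383 = (-629442 - 1470526) - 1794*I*√383 = -2099968 - 1794*I*√383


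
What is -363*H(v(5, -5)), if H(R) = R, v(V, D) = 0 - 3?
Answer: 1089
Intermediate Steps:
v(V, D) = -3
-363*H(v(5, -5)) = -363*(-3) = 1089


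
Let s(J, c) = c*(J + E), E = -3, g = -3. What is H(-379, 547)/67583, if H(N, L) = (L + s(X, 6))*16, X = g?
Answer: 8176/67583 ≈ 0.12098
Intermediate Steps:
X = -3
s(J, c) = c*(-3 + J) (s(J, c) = c*(J - 3) = c*(-3 + J))
H(N, L) = -576 + 16*L (H(N, L) = (L + 6*(-3 - 3))*16 = (L + 6*(-6))*16 = (L - 36)*16 = (-36 + L)*16 = -576 + 16*L)
H(-379, 547)/67583 = (-576 + 16*547)/67583 = (-576 + 8752)*(1/67583) = 8176*(1/67583) = 8176/67583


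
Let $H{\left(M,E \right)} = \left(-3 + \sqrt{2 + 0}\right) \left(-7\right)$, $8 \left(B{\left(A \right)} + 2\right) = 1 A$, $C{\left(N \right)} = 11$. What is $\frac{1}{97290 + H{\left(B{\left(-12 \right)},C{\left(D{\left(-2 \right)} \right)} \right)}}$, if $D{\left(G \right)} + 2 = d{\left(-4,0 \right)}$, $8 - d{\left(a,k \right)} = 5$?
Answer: $\frac{97311}{9469430623} + \frac{7 \sqrt{2}}{9469430623} \approx 1.0277 \cdot 10^{-5}$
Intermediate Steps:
$d{\left(a,k \right)} = 3$ ($d{\left(a,k \right)} = 8 - 5 = 3$)
$D{\left(G \right)} = 1$ ($D{\left(G \right)} = -2 + 3 = 1$)
$B{\left(A \right)} = -2 + \frac{A}{8}$ ($B{\left(A \right)} = -2 + \frac{1 A}{8} = -2 + \frac{A}{8}$)
$H{\left(M,E \right)} = 21 - 7 \sqrt{2}$ ($H{\left(M,E \right)} = \left(-3 + \sqrt{2}\right) \left(-7\right) = 21 - 7 \sqrt{2}$)
$\frac{1}{97290 + H{\left(B{\left(-12 \right)},C{\left(D{\left(-2 \right)} \right)} \right)}} = \frac{1}{97290 + \left(21 - 7 \sqrt{2}\right)} = \frac{1}{97311 - 7 \sqrt{2}}$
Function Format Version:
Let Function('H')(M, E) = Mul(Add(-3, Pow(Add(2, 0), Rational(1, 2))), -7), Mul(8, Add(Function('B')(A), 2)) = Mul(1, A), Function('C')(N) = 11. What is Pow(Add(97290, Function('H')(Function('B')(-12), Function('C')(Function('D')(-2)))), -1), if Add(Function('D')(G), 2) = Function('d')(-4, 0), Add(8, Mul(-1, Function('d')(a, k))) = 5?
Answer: Add(Rational(97311, 9469430623), Mul(Rational(7, 9469430623), Pow(2, Rational(1, 2)))) ≈ 1.0277e-5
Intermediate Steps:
Function('d')(a, k) = 3 (Function('d')(a, k) = Add(8, Mul(-1, 5)) = Add(8, -5) = 3)
Function('D')(G) = 1 (Function('D')(G) = Add(-2, 3) = 1)
Function('B')(A) = Add(-2, Mul(Rational(1, 8), A)) (Function('B')(A) = Add(-2, Mul(Rational(1, 8), Mul(1, A))) = Add(-2, Mul(Rational(1, 8), A)))
Function('H')(M, E) = Add(21, Mul(-7, Pow(2, Rational(1, 2)))) (Function('H')(M, E) = Mul(Add(-3, Pow(2, Rational(1, 2))), -7) = Add(21, Mul(-7, Pow(2, Rational(1, 2)))))
Pow(Add(97290, Function('H')(Function('B')(-12), Function('C')(Function('D')(-2)))), -1) = Pow(Add(97290, Add(21, Mul(-7, Pow(2, Rational(1, 2))))), -1) = Pow(Add(97311, Mul(-7, Pow(2, Rational(1, 2)))), -1)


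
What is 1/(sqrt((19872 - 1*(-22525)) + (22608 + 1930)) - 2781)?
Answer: -2781/7667026 - sqrt(66935)/7667026 ≈ -0.00039647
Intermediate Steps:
1/(sqrt((19872 - 1*(-22525)) + (22608 + 1930)) - 2781) = 1/(sqrt((19872 + 22525) + 24538) - 2781) = 1/(sqrt(42397 + 24538) - 2781) = 1/(sqrt(66935) - 2781) = 1/(-2781 + sqrt(66935))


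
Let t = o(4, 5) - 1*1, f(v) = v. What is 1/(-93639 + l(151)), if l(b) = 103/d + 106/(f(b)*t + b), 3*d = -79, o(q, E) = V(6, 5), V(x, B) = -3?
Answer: -35787/3351207244 ≈ -1.0679e-5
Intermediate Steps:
o(q, E) = -3
d = -79/3 (d = (⅓)*(-79) = -79/3 ≈ -26.333)
t = -4 (t = -3 - 1*1 = -3 - 1 = -4)
l(b) = -309/79 - 106/(3*b) (l(b) = 103/(-79/3) + 106/(b*(-4) + b) = 103*(-3/79) + 106/(-4*b + b) = -309/79 + 106/((-3*b)) = -309/79 + 106*(-1/(3*b)) = -309/79 - 106/(3*b))
1/(-93639 + l(151)) = 1/(-93639 + (1/237)*(-8374 - 927*151)/151) = 1/(-93639 + (1/237)*(1/151)*(-8374 - 139977)) = 1/(-93639 + (1/237)*(1/151)*(-148351)) = 1/(-93639 - 148351/35787) = 1/(-3351207244/35787) = -35787/3351207244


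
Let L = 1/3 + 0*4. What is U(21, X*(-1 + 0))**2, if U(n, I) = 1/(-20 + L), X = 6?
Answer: 9/3481 ≈ 0.0025855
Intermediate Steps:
L = 1/3 (L = 1/3 + 0 = 1/3 ≈ 0.33333)
U(n, I) = -3/59 (U(n, I) = 1/(-20 + 1/3) = 1/(-59/3) = -3/59)
U(21, X*(-1 + 0))**2 = (-3/59)**2 = 9/3481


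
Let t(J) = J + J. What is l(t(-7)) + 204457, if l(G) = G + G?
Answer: 204429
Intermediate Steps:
t(J) = 2*J
l(G) = 2*G
l(t(-7)) + 204457 = 2*(2*(-7)) + 204457 = 2*(-14) + 204457 = -28 + 204457 = 204429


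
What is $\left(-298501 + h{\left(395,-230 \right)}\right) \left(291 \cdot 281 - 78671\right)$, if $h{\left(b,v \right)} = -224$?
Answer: $-926047500$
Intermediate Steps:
$\left(-298501 + h{\left(395,-230 \right)}\right) \left(291 \cdot 281 - 78671\right) = \left(-298501 - 224\right) \left(291 \cdot 281 - 78671\right) = - 298725 \left(81771 - 78671\right) = \left(-298725\right) 3100 = -926047500$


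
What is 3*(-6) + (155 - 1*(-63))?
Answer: 200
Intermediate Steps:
3*(-6) + (155 - 1*(-63)) = -18 + (155 + 63) = -18 + 218 = 200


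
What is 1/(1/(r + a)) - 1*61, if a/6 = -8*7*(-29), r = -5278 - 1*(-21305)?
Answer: 25710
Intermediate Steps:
r = 16027 (r = -5278 + 21305 = 16027)
a = 9744 (a = 6*(-8*7*(-29)) = 6*(-56*(-29)) = 6*1624 = 9744)
1/(1/(r + a)) - 1*61 = 1/(1/(16027 + 9744)) - 1*61 = 1/(1/25771) - 61 = 25771 - 61 = 25710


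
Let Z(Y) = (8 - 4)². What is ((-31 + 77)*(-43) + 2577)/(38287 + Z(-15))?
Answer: 599/38303 ≈ 0.015638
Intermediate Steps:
Z(Y) = 16 (Z(Y) = 4² = 16)
((-31 + 77)*(-43) + 2577)/(38287 + Z(-15)) = ((-31 + 77)*(-43) + 2577)/(38287 + 16) = (46*(-43) + 2577)/38303 = (-1978 + 2577)*(1/38303) = 599*(1/38303) = 599/38303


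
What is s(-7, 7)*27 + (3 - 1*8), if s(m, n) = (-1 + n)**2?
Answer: 967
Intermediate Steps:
s(-7, 7)*27 + (3 - 1*8) = (-1 + 7)**2*27 + (3 - 1*8) = 6**2*27 + (3 - 8) = 36*27 - 5 = 972 - 5 = 967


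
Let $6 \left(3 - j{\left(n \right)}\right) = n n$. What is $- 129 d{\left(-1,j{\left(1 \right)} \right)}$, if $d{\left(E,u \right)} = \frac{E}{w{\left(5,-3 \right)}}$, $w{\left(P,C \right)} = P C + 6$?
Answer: $- \frac{43}{3} \approx -14.333$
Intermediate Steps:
$w{\left(P,C \right)} = 6 + C P$ ($w{\left(P,C \right)} = C P + 6 = 6 + C P$)
$j{\left(n \right)} = 3 - \frac{n^{2}}{6}$ ($j{\left(n \right)} = 3 - \frac{n n}{6} = 3 - \frac{n^{2}}{6}$)
$d{\left(E,u \right)} = - \frac{E}{9}$ ($d{\left(E,u \right)} = \frac{E}{6 - 15} = \frac{E}{-9} = E \left(- \frac{1}{9}\right) = - \frac{E}{9}$)
$- 129 d{\left(-1,j{\left(1 \right)} \right)} = - 129 \left(\left(- \frac{1}{9}\right) \left(-1\right)\right) = \left(-129\right) \frac{1}{9} = - \frac{43}{3}$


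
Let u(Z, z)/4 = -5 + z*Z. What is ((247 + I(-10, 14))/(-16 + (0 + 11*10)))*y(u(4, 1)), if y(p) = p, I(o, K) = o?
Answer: -474/47 ≈ -10.085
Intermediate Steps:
u(Z, z) = -20 + 4*Z*z (u(Z, z) = 4*(-5 + z*Z) = 4*(-5 + Z*z) = -20 + 4*Z*z)
((247 + I(-10, 14))/(-16 + (0 + 11*10)))*y(u(4, 1)) = ((247 - 10)/(-16 + (0 + 11*10)))*(-20 + 4*4*1) = (237/(-16 + (0 + 110)))*(-20 + 16) = (237/(-16 + 110))*(-4) = (237/94)*(-4) = -474/47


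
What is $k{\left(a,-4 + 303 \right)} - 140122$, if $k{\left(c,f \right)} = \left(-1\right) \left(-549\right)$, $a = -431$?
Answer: $-139573$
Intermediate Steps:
$k{\left(c,f \right)} = 549$
$k{\left(a,-4 + 303 \right)} - 140122 = 549 - 140122 = -139573$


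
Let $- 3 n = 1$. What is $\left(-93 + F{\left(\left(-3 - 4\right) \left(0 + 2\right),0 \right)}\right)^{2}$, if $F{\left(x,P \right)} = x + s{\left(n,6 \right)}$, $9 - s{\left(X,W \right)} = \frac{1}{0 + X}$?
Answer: $9025$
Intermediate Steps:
$n = - \frac{1}{3}$ ($n = \left(- \frac{1}{3}\right) 1 = - \frac{1}{3} \approx -0.33333$)
$s{\left(X,W \right)} = 9 - \frac{1}{X}$ ($s{\left(X,W \right)} = 9 - \frac{1}{0 + X} = 9 - \frac{1}{X}$)
$F{\left(x,P \right)} = 12 + x$ ($F{\left(x,P \right)} = x + \left(9 - \frac{1}{- \frac{1}{3}}\right) = x + \left(9 - -3\right) = x + \left(9 + 3\right) = x + 12 = 12 + x$)
$\left(-93 + F{\left(\left(-3 - 4\right) \left(0 + 2\right),0 \right)}\right)^{2} = \left(-93 + \left(12 + \left(-3 - 4\right) \left(0 + 2\right)\right)\right)^{2} = \left(-93 + \left(12 - 14\right)\right)^{2} = \left(-93 - 2\right)^{2} = \left(-95\right)^{2} = 9025$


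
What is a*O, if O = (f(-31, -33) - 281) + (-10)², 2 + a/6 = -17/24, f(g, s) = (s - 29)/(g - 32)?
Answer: 737165/252 ≈ 2925.3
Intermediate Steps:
f(g, s) = (-29 + s)/(-32 + g)
a = -65/4 (a = -12 + 6*(-17/24) = -12 - 17/4 = -65/4 ≈ -16.250)
O = -11341/63 (O = ((-29 - 33)/(-32 - 31) - 281) + (-10)² = (-62/(-63) - 281) + 100 = (-1/63*(-62) - 281) + 100 = (62/63 - 281) + 100 = -17641/63 + 100 = -11341/63 ≈ -180.02)
a*O = -65/4*(-11341/63) = 737165/252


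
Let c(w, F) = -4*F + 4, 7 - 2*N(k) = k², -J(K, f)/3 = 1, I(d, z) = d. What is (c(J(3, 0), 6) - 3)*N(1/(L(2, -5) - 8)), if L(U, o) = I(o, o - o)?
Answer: -13593/169 ≈ -80.432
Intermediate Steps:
L(U, o) = o
J(K, f) = -3 (J(K, f) = -3*1 = -3)
N(k) = 7/2 - k²/2
c(w, F) = 4 - 4*F
(c(J(3, 0), 6) - 3)*N(1/(L(2, -5) - 8)) = ((4 - 4*6) - 3)*(7/2 - 1/(2*(-5 - 8)²)) = ((4 - 24) - 3)*(7/2 - (1/(-13))²/2) = (-20 - 3)*(7/2 - (-1/13)²/2) = -23*(7/2 - ½*1/169) = -23*(7/2 - 1/338) = -23*591/169 = -13593/169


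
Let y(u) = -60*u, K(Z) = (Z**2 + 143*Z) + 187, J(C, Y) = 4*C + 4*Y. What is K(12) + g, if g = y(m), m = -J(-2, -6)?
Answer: 127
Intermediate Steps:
m = 32 (m = -(4*(-2) + 4*(-6)) = -(-8 - 24) = -1*(-32) = 32)
K(Z) = 187 + Z**2 + 143*Z
g = -1920 (g = -60*32 = -1920)
K(12) + g = (187 + 12**2 + 143*12) - 1920 = (187 + 144 + 1716) - 1920 = 2047 - 1920 = 127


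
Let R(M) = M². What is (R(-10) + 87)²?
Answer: 34969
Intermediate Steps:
(R(-10) + 87)² = ((-10)² + 87)² = (100 + 87)² = 187² = 34969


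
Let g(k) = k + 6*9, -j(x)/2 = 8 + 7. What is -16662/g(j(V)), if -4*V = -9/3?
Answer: -2777/4 ≈ -694.25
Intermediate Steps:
V = 3/4 (V = -(-9)/(4*3) = -1/4*(-3) = 3/4 ≈ 0.75000)
j(x) = -30 (j(x) = -2*(8 + 7) = -2*15 = -30)
g(k) = 54 + k (g(k) = k + 54 = 54 + k)
-16662/g(j(V)) = -16662/(54 - 30) = -16662/24 = -16662*1/24 = -2777/4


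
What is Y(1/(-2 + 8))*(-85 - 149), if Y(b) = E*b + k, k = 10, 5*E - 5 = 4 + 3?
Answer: -12168/5 ≈ -2433.6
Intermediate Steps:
E = 12/5 (E = 1 + (4 + 3)/5 = 1 + (⅕)*7 = 1 + 7/5 = 12/5 ≈ 2.4000)
Y(b) = 10 + 12*b/5 (Y(b) = 12*b/5 + 10 = 10 + 12*b/5)
Y(1/(-2 + 8))*(-85 - 149) = (10 + 12/(5*(-2 + 8)))*(-85 - 149) = (10 + (12/5)/6)*(-234) = (10 + (12/5)*(⅙))*(-234) = (10 + ⅖)*(-234) = (52/5)*(-234) = -12168/5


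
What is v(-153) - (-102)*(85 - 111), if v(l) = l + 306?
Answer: -2499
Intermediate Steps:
v(l) = 306 + l
v(-153) - (-102)*(85 - 111) = (306 - 153) - (-102)*(85 - 111) = 153 - (-102)*(-26) = 153 - 1*2652 = 153 - 2652 = -2499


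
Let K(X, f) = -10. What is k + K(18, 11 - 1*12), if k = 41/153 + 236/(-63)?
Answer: -14435/1071 ≈ -13.478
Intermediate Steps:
k = -3725/1071 (k = 41*(1/153) + 236*(-1/63) = 41/153 - 236/63 = -3725/1071 ≈ -3.4781)
k + K(18, 11 - 1*12) = -3725/1071 - 10 = -14435/1071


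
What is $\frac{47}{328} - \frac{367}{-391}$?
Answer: $\frac{138753}{128248} \approx 1.0819$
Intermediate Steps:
$\frac{47}{328} - \frac{367}{-391} = 47 \cdot \frac{1}{328} - - \frac{367}{391} = \frac{47}{328} + \frac{367}{391} = \frac{138753}{128248}$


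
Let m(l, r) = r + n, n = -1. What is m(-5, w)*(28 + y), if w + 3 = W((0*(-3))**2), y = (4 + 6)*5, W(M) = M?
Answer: -312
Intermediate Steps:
y = 50 (y = 10*5 = 50)
w = -3 (w = -3 + (0*(-3))**2 = -3 + 0**2 = -3 + 0 = -3)
m(l, r) = -1 + r (m(l, r) = r - 1 = -1 + r)
m(-5, w)*(28 + y) = (-1 - 3)*(28 + 50) = -4*78 = -312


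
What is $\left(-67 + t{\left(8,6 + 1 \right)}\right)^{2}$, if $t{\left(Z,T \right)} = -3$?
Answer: $4900$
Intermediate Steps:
$\left(-67 + t{\left(8,6 + 1 \right)}\right)^{2} = \left(-67 - 3\right)^{2} = \left(-70\right)^{2} = 4900$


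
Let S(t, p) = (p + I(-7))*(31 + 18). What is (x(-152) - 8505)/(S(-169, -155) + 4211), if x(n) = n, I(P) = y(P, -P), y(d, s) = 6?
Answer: 8657/3090 ≈ 2.8016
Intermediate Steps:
I(P) = 6
S(t, p) = 294 + 49*p (S(t, p) = (p + 6)*(31 + 18) = (6 + p)*49 = 294 + 49*p)
(x(-152) - 8505)/(S(-169, -155) + 4211) = (-152 - 8505)/((294 + 49*(-155)) + 4211) = -8657/((294 - 7595) + 4211) = -8657/(-7301 + 4211) = -8657/(-3090) = -8657*(-1/3090) = 8657/3090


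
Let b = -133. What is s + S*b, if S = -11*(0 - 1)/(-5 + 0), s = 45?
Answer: 1688/5 ≈ 337.60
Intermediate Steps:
S = -11/5 (S = -(-11)/(-5) = -(-11)*(-1)/5 = -11*⅕ = -11/5 ≈ -2.2000)
s + S*b = 45 - 11/5*(-133) = 45 + 1463/5 = 1688/5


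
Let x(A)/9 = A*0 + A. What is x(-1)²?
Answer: 81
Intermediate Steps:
x(A) = 9*A (x(A) = 9*(A*0 + A) = 9*(0 + A) = 9*A)
x(-1)² = (9*(-1))² = (-9)² = 81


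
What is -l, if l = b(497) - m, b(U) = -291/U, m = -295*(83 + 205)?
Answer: -42224829/497 ≈ -84959.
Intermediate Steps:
m = -84960 (m = -295*288 = -84960)
l = 42224829/497 (l = -291/497 - 1*(-84960) = -291*1/497 + 84960 = -291/497 + 84960 = 42224829/497 ≈ 84959.)
-l = -1*42224829/497 = -42224829/497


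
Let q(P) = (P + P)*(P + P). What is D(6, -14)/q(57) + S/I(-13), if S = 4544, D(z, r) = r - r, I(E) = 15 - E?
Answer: 1136/7 ≈ 162.29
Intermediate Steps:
q(P) = 4*P**2 (q(P) = (2*P)*(2*P) = 4*P**2)
D(z, r) = 0
D(6, -14)/q(57) + S/I(-13) = 0/((4*57**2)) + 4544/(15 - 1*(-13)) = 0/((4*3249)) + 4544/(15 + 13) = 0/12996 + 4544/28 = 0*(1/12996) + 4544*(1/28) = 0 + 1136/7 = 1136/7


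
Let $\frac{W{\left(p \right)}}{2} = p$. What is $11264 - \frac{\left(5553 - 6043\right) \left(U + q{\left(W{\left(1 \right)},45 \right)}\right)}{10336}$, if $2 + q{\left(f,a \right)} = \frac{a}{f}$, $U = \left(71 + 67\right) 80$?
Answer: $\frac{121844349}{10336} \approx 11788.0$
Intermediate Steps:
$W{\left(p \right)} = 2 p$
$U = 11040$ ($U = 138 \cdot 80 = 11040$)
$q{\left(f,a \right)} = -2 + \frac{a}{f}$
$11264 - \frac{\left(5553 - 6043\right) \left(U + q{\left(W{\left(1 \right)},45 \right)}\right)}{10336} = 11264 - \frac{\left(5553 - 6043\right) \left(11040 - \left(2 - \frac{45}{2 \cdot 1}\right)\right)}{10336} = 11264 - - 490 \left(11040 - \left(2 - \frac{45}{2}\right)\right) \frac{1}{10336} = 11264 - - 490 \left(11040 + \left(-2 + 45 \cdot \frac{1}{2}\right)\right) \frac{1}{10336} = 11264 - - 490 \left(11040 + \left(-2 + \frac{45}{2}\right)\right) \frac{1}{10336} = 11264 - - 490 \left(11040 + \frac{41}{2}\right) \frac{1}{10336} = 11264 - \left(-490\right) \frac{22121}{2} \cdot \frac{1}{10336} = 11264 - \left(-5419645\right) \frac{1}{10336} = 11264 - - \frac{5419645}{10336} = 11264 + \frac{5419645}{10336} = \frac{121844349}{10336}$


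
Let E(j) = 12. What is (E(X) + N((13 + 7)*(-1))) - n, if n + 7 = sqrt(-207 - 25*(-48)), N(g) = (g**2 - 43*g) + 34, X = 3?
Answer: 1313 - sqrt(993) ≈ 1281.5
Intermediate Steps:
N(g) = 34 + g**2 - 43*g
n = -7 + sqrt(993) (n = -7 + sqrt(-207 - 25*(-48)) = -7 + sqrt(-207 + 1200) = -7 + sqrt(993) ≈ 24.512)
(E(X) + N((13 + 7)*(-1))) - n = (12 + (34 + ((13 + 7)*(-1))**2 - 43*(13 + 7)*(-1))) - (-7 + sqrt(993)) = (12 + (34 + (20*(-1))**2 - 860*(-1))) + (7 - sqrt(993)) = (12 + (34 + (-20)**2 - 43*(-20))) + (7 - sqrt(993)) = (12 + (34 + 400 + 860)) + (7 - sqrt(993)) = (12 + 1294) + (7 - sqrt(993)) = 1306 + (7 - sqrt(993)) = 1313 - sqrt(993)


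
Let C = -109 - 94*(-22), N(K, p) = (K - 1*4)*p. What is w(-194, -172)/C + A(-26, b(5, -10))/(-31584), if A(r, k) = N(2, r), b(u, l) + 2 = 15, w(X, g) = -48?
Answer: -134825/5156088 ≈ -0.026149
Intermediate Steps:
b(u, l) = 13 (b(u, l) = -2 + 15 = 13)
N(K, p) = p*(-4 + K) (N(K, p) = (K - 4)*p = (-4 + K)*p = p*(-4 + K))
A(r, k) = -2*r (A(r, k) = r*(-4 + 2) = r*(-2) = -2*r)
C = 1959 (C = -109 + 2068 = 1959)
w(-194, -172)/C + A(-26, b(5, -10))/(-31584) = -48/1959 - 2*(-26)/(-31584) = -48*1/1959 + 52*(-1/31584) = -16/653 - 13/7896 = -134825/5156088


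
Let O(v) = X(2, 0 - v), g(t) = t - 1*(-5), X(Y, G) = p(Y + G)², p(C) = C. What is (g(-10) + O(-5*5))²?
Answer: 524176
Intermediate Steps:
X(Y, G) = (G + Y)² (X(Y, G) = (Y + G)² = (G + Y)²)
g(t) = 5 + t (g(t) = t + 5 = 5 + t)
O(v) = (2 - v)² (O(v) = ((0 - v) + 2)² = (-v + 2)² = (2 - v)²)
(g(-10) + O(-5*5))² = ((5 - 10) + (-2 - 5*5)²)² = (-5 + (-2 - 25)²)² = (-5 + (-27)²)² = (-5 + 729)² = 724² = 524176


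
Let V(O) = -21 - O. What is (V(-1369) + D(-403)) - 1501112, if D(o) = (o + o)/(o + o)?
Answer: -1499763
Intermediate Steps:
D(o) = 1 (D(o) = (2*o)/((2*o)) = (2*o)*(1/(2*o)) = 1)
(V(-1369) + D(-403)) - 1501112 = ((-21 - 1*(-1369)) + 1) - 1501112 = ((-21 + 1369) + 1) - 1501112 = (1348 + 1) - 1501112 = 1349 - 1501112 = -1499763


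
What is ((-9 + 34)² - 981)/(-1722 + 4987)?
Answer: -356/3265 ≈ -0.10904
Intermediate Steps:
((-9 + 34)² - 981)/(-1722 + 4987) = (25² - 981)/3265 = (625 - 981)*(1/3265) = -356*1/3265 = -356/3265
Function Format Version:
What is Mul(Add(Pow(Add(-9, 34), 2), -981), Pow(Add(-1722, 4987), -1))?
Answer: Rational(-356, 3265) ≈ -0.10904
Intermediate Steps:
Mul(Add(Pow(Add(-9, 34), 2), -981), Pow(Add(-1722, 4987), -1)) = Mul(Add(Pow(25, 2), -981), Pow(3265, -1)) = Mul(Add(625, -981), Rational(1, 3265)) = Mul(-356, Rational(1, 3265)) = Rational(-356, 3265)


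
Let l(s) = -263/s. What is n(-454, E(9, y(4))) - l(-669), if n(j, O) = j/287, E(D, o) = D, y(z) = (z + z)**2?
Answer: -379207/192003 ≈ -1.9750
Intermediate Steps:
y(z) = 4*z**2 (y(z) = (2*z)**2 = 4*z**2)
n(j, O) = j/287 (n(j, O) = j*(1/287) = j/287)
n(-454, E(9, y(4))) - l(-669) = (1/287)*(-454) - (-263)/(-669) = -454/287 - (-263)*(-1)/669 = -454/287 - 1*263/669 = -454/287 - 263/669 = -379207/192003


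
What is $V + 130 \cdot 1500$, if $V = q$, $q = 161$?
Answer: $195161$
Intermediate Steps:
$V = 161$
$V + 130 \cdot 1500 = 161 + 130 \cdot 1500 = 161 + 195000 = 195161$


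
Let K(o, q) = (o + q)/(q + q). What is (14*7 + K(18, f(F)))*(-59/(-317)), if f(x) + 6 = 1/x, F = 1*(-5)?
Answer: 355003/19654 ≈ 18.063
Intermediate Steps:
F = -5
f(x) = -6 + 1/x
K(o, q) = (o + q)/(2*q) (K(o, q) = (o + q)/((2*q)) = (o + q)*(1/(2*q)) = (o + q)/(2*q))
(14*7 + K(18, f(F)))*(-59/(-317)) = (14*7 + (18 + (-6 + 1/(-5)))/(2*(-6 + 1/(-5))))*(-59/(-317)) = (98 + (18 + (-6 - ⅕))/(2*(-6 - ⅕)))*(-59*(-1/317)) = (98 + (18 - 31/5)/(2*(-31/5)))*(59/317) = (98 + (½)*(-5/31)*(59/5))*(59/317) = (98 - 59/62)*(59/317) = (6017/62)*(59/317) = 355003/19654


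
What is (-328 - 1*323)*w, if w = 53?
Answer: -34503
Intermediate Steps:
(-328 - 1*323)*w = (-328 - 1*323)*53 = (-328 - 323)*53 = -651*53 = -34503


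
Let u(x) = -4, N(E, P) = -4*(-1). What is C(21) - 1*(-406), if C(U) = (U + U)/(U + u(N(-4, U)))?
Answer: 6944/17 ≈ 408.47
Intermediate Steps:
N(E, P) = 4
C(U) = 2*U/(-4 + U) (C(U) = (U + U)/(U - 4) = (2*U)/(-4 + U) = 2*U/(-4 + U))
C(21) - 1*(-406) = 2*21/(-4 + 21) - 1*(-406) = 2*21/17 + 406 = 2*21*(1/17) + 406 = 42/17 + 406 = 6944/17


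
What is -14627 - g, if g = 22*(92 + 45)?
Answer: -17641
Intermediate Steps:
g = 3014 (g = 22*137 = 3014)
-14627 - g = -14627 - 1*3014 = -14627 - 3014 = -17641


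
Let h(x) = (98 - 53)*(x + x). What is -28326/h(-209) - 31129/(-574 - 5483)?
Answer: 42061504/6329565 ≈ 6.6452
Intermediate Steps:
h(x) = 90*x (h(x) = 45*(2*x) = 90*x)
-28326/h(-209) - 31129/(-574 - 5483) = -28326/(90*(-209)) - 31129/(-574 - 5483) = -28326/(-18810) - 31129/(-6057) = -28326*(-1/18810) - 31129*(-1/6057) = 4721/3135 + 31129/6057 = 42061504/6329565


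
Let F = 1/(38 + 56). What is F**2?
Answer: 1/8836 ≈ 0.00011317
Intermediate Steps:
F = 1/94 ≈ 0.010638
F**2 = (1/94)**2 = 1/8836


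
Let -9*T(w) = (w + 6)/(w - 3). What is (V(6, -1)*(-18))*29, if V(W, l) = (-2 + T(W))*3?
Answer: 3828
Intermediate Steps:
T(w) = -(6 + w)/(9*(-3 + w)) (T(w) = -(w + 6)/(9*(w - 3)) = -(6 + w)/(9*(-3 + w)))
V(W, l) = -6 + (-6 - W)/(3*(-3 + W)) (V(W, l) = (-2 + (-6 - W)/(9*(-3 + W)))*3 = -6 + (-6 - W)/(3*(-3 + W)))
(V(6, -1)*(-18))*29 = (((48 - 19*6)/(3*(-3 + 6)))*(-18))*29 = (((⅓)*(48 - 114)/3)*(-18))*29 = (((⅓)*(⅓)*(-66))*(-18))*29 = -22/3*(-18)*29 = 132*29 = 3828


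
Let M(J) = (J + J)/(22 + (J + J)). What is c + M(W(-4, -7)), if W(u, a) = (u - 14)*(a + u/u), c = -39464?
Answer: -4696108/119 ≈ -39463.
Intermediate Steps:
W(u, a) = (1 + a)*(-14 + u) (W(u, a) = (-14 + u)*(a + 1) = (-14 + u)*(1 + a) = (1 + a)*(-14 + u))
M(J) = 2*J/(22 + 2*J) (M(J) = (2*J)/(22 + 2*J) = 2*J/(22 + 2*J))
c + M(W(-4, -7)) = -39464 + (-14 - 4 - 14*(-7) - 7*(-4))/(11 + (-14 - 4 - 14*(-7) - 7*(-4))) = -39464 + (-14 - 4 + 98 + 28)/(11 + (-14 - 4 + 98 + 28)) = -39464 + 108/(11 + 108) = -39464 + 108/119 = -4696108/119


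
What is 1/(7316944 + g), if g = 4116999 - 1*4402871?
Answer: 1/7031072 ≈ 1.4223e-7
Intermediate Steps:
g = -285872 (g = 4116999 - 4402871 = -285872)
1/(7316944 + g) = 1/(7316944 - 285872) = 1/7031072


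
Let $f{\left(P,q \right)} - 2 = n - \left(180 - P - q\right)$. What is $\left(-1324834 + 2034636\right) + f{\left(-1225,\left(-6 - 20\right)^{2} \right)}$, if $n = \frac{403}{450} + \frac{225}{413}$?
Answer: $\frac{131781856439}{185850} \approx 7.0908 \cdot 10^{5}$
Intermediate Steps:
$n = \frac{267689}{185850}$ ($n = 403 \cdot \frac{1}{450} + 225 \cdot \frac{1}{413} = \frac{403}{450} + \frac{225}{413} = \frac{267689}{185850} \approx 1.4403$)
$f{\left(P,q \right)} = - \frac{32813611}{185850} + P + q$ ($f{\left(P,q \right)} = 2 - \left(\frac{33185311}{185850} - P - q\right) = 2 + \left(\frac{267689}{185850} + \left(-180 + P + q\right)\right) = 2 + \left(- \frac{33185311}{185850} + P + q\right) = - \frac{32813611}{185850} + P + q$)
$\left(-1324834 + 2034636\right) + f{\left(-1225,\left(-6 - 20\right)^{2} \right)} = \left(-1324834 + 2034636\right) - \left(\frac{260479861}{185850} - \left(-6 - 20\right)^{2}\right) = 709802 - \left(\frac{260479861}{185850} - 676\right) = 709802 - \frac{134845261}{185850} = \frac{131781856439}{185850}$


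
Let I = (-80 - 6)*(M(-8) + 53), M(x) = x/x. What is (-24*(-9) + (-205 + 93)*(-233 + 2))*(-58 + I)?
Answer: -122665776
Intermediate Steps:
M(x) = 1
I = -4644 (I = (-80 - 6)*(1 + 53) = -86*54 = -4644)
(-24*(-9) + (-205 + 93)*(-233 + 2))*(-58 + I) = (-24*(-9) + (-205 + 93)*(-233 + 2))*(-58 - 4644) = (216 - 112*(-231))*(-4702) = (216 + 25872)*(-4702) = 26088*(-4702) = -122665776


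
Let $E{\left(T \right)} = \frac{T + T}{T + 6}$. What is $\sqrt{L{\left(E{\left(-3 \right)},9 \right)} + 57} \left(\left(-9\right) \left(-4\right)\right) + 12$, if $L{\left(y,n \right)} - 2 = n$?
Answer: $12 + 72 \sqrt{17} \approx 308.86$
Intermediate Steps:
$E{\left(T \right)} = \frac{2 T}{6 + T}$
$L{\left(y,n \right)} = 2 + n$
$\sqrt{L{\left(E{\left(-3 \right)},9 \right)} + 57} \left(\left(-9\right) \left(-4\right)\right) + 12 = \sqrt{\left(2 + 9\right) + 57} \left(\left(-9\right) \left(-4\right)\right) + 12 = \sqrt{11 + 57} \cdot 36 + 12 = \sqrt{68} \cdot 36 + 12 = 2 \sqrt{17} \cdot 36 + 12 = 72 \sqrt{17} + 12 = 12 + 72 \sqrt{17}$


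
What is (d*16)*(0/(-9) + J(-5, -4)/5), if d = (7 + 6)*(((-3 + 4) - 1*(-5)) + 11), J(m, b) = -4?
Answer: -14144/5 ≈ -2828.8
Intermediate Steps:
d = 221 (d = 13*((1 + 5) + 11) = 13*(6 + 11) = 13*17 = 221)
(d*16)*(0/(-9) + J(-5, -4)/5) = (221*16)*(0/(-9) - 4/5) = 3536*(0*(-1/9) - 4*1/5) = 3536*(0 - 4/5) = 3536*(-4/5) = -14144/5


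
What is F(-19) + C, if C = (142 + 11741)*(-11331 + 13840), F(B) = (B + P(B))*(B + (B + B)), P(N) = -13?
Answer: 29816271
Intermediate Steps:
F(B) = 3*B*(-13 + B) (F(B) = (B - 13)*(B + (B + B)) = (-13 + B)*(B + 2*B) = (-13 + B)*(3*B) = 3*B*(-13 + B))
C = 29814447 (C = 11883*2509 = 29814447)
F(-19) + C = 3*(-19)*(-13 - 19) + 29814447 = 3*(-19)*(-32) + 29814447 = 1824 + 29814447 = 29816271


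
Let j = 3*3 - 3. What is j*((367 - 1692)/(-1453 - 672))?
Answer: 318/85 ≈ 3.7412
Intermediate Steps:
j = 6 (j = 9 - 3 = 6)
j*((367 - 1692)/(-1453 - 672)) = 6*((367 - 1692)/(-1453 - 672)) = 6*(-1325/(-2125)) = 6*(-1325*(-1/2125)) = 6*(53/85) = 318/85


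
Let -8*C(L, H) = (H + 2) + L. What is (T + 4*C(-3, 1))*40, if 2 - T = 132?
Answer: -5200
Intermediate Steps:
C(L, H) = -¼ - H/8 - L/8 (C(L, H) = -((H + 2) + L)/8 = -((2 + H) + L)/8 = -(2 + H + L)/8 = -¼ - H/8 - L/8)
T = -130 (T = 2 - 1*132 = 2 - 132 = -130)
(T + 4*C(-3, 1))*40 = (-130 + 4*(-¼ - ⅛*1 - ⅛*(-3)))*40 = (-130 + 4*(-¼ - ⅛ + 3/8))*40 = (-130 + 4*0)*40 = (-130 + 0)*40 = -130*40 = -5200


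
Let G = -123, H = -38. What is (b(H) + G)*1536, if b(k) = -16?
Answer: -213504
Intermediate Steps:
(b(H) + G)*1536 = (-16 - 123)*1536 = -139*1536 = -213504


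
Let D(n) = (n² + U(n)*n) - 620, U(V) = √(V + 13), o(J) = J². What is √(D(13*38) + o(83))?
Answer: √(250305 + 6422*√3) ≈ 511.30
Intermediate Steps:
U(V) = √(13 + V)
D(n) = -620 + n² + n*√(13 + n) (D(n) = (n² + √(13 + n)*n) - 620 = (n² + n*√(13 + n)) - 620 = -620 + n² + n*√(13 + n))
√(D(13*38) + o(83)) = √((-620 + (13*38)² + (13*38)*√(13 + 13*38)) + 83²) = √((-620 + 494² + 494*√(13 + 494)) + 6889) = √((-620 + 244036 + 494*√507) + 6889) = √((-620 + 244036 + 494*(13*√3)) + 6889) = √((-620 + 244036 + 6422*√3) + 6889) = √((243416 + 6422*√3) + 6889) = √(250305 + 6422*√3)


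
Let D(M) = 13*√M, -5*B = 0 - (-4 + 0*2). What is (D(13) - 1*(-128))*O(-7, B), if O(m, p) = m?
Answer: -896 - 91*√13 ≈ -1224.1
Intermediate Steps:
B = -⅘ (B = -(0 - (-4 + 0*2))/5 = -(0 - (-4 + 0))/5 = -(0 - 1*(-4))/5 = -(0 + 4)/5 = -⅕*4 = -⅘ ≈ -0.80000)
(D(13) - 1*(-128))*O(-7, B) = (13*√13 - 1*(-128))*(-7) = (13*√13 + 128)*(-7) = (128 + 13*√13)*(-7) = -896 - 91*√13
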